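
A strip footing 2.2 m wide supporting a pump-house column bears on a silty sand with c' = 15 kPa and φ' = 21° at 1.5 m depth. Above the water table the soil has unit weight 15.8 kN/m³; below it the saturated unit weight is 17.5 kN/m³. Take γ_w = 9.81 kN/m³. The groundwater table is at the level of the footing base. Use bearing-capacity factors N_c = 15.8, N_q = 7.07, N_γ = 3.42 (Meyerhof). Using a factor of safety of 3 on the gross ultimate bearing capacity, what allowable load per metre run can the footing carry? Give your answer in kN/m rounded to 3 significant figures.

≈ 318 kN/m

q = γ·D_f = 15.8 × 1.5 = 23.7 kPa.
For the ½γBN_γ term take γ' = 17.5 − 9.81 = 7.69 kN/m³ (soil below base is submerged).
c·N_c = 15 × 15.8 = 237 kPa
q·N_q = 23.7 × 7.07 = 167.56 kPa
0.5·γ·B·N_γ = 0.5 × 7.69 × 2.2 × 3.42 = 28.93 kPa
q_ult = 237 + 167.56 + 28.93 = 433.49 kPa.
Gross allowable pressure q_all = 433.49 / 3 = 144.5 kPa.
Allowable wall load = q_all × B = 144.5 × 2.2 = 317.89 kN per metre run.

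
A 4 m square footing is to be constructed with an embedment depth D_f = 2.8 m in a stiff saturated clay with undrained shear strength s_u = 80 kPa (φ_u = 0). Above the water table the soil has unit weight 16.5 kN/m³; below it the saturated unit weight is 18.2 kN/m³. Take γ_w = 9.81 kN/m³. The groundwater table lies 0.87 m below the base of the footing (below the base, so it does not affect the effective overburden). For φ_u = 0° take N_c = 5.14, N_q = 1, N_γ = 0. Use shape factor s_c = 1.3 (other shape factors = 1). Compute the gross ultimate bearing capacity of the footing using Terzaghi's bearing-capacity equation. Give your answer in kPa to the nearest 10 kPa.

Overburden at base level: q = 16.5 × 2.8 = 46.2 kPa.
Cohesion term c·N_c·s_c = 80 × 5.14 × 1.3 = 534.56 kPa; surcharge term q·N_q = 46.2 × 1 = 46.2 kPa.
q_ult = 534.56 + 46.2 = 580.76 kPa.

q_ult ≈ 580 kPa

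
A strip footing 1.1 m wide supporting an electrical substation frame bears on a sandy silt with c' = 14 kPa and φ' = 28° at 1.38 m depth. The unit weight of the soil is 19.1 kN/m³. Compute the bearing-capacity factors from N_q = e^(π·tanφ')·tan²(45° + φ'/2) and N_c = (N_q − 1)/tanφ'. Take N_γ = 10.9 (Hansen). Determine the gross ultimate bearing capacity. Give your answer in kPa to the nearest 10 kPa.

q_ult ≈ 860 kPa

tan28° = 0.5317, so N_q = e^(π×0.5317)·tan²(59°) = 5.314 × 2.77 = 14.72.
N_c = (14.72 − 1)/tan28° = 25.8.
q = γ·D_f = 19.1 × 1.38 = 26.358 kPa.
c·N_c = 14 × 25.803 = 361.25 kPa
q·N_q = 26.358 × 14.72 = 387.99 kPa
0.5·γ·B·N_γ = 0.5 × 19.1 × 1.1 × 10.9 = 114.5 kPa
q_ult = 361.25 + 387.99 + 114.5 = 863.74 kPa.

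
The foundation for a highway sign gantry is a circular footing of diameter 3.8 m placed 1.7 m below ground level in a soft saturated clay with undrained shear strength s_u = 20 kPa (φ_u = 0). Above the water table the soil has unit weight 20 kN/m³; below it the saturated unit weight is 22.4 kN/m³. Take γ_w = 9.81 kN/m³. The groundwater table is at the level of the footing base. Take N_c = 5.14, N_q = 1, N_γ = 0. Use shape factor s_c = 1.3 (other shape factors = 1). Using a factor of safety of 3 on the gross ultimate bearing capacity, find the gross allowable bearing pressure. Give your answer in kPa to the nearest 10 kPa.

q_all ≈ 60 kPa

Overburden at base level: q = 20 × 1.7 = 34 kPa.
Cohesion term c·N_c·s_c = 20 × 5.14 × 1.3 = 133.64 kPa; surcharge term q·N_q = 34 × 1 = 34 kPa.
q_ult = 133.64 + 34 = 167.64 kPa.
q_all = 167.64 / 3 = 55.88 kPa.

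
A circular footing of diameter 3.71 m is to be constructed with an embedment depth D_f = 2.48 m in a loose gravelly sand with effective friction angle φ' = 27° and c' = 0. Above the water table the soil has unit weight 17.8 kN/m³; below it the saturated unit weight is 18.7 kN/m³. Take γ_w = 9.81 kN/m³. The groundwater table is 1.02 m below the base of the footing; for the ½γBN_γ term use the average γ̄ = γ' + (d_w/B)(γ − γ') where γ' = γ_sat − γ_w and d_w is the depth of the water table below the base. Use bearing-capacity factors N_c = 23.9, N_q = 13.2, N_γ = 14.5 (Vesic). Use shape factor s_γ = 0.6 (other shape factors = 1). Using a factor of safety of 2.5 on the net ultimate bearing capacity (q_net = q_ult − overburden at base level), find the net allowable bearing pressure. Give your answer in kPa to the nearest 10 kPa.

q_all(net) ≈ 290 kPa

Overburden at base level: q = 17.8 × 2.48 = 44.144 kPa.
The water table is 1.02 m below the base (< B = 3.71 m), so the ½γBN_γ term uses γ̄ = γ' + (d_w/B)(γ − γ') = 8.89 + (1.02/3.71)(17.8 − 8.89) = 11.34 kN/m³.
Surcharge term q·N_q = 44.144 × 13.2 = 582.7 kPa; self-weight term 0.5·γ·B·N_γ·s_γ = 0.5 × 11.34 × 3.71 × 14.5 × 0.6 = 183 kPa.
q_ult = 582.7 + 183 = 765.71 kPa.
q_net = 765.71 − 44.144 = 721.56 kPa.
q_all(net) = 721.56 / 2.5 = 288.62 kPa.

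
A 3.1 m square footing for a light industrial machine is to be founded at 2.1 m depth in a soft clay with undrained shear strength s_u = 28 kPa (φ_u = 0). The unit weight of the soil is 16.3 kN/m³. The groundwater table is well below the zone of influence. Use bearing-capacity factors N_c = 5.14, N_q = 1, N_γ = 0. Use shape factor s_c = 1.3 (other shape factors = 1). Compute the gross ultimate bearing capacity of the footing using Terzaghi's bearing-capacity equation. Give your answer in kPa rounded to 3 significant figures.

q_ult ≈ 221 kPa

q = γ·D_f = 16.3 × 2.1 = 34.23 kPa.
c·N_c·s_c = 28 × 5.14 × 1.3 = 187.1 kPa
q·N_q = 34.23 × 1 = 34.23 kPa
q_ult = 187.1 + 34.23 = 221.33 kPa.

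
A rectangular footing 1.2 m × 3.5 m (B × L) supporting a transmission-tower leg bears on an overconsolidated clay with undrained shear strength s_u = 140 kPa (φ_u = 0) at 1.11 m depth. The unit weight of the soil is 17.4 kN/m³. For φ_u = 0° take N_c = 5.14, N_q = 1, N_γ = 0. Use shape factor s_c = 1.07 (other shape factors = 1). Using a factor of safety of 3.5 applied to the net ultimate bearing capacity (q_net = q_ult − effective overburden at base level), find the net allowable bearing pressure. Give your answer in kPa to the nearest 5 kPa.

q_all(net) ≈ 220 kPa

q = γ·D_f = 17.4 × 1.11 = 19.314 kPa.
c·N_c·s_c = 140 × 5.14 × 1.07 = 769.97 kPa
q·N_q = 19.314 × 1 = 19.314 kPa
q_ult = 769.97 + 19.314 = 789.29 kPa.
Net ultimate: q_net = 789.29 − 19.314 = 769.97 kPa.
q_all(net) = 769.97 / 3.5 = 219.99 kPa.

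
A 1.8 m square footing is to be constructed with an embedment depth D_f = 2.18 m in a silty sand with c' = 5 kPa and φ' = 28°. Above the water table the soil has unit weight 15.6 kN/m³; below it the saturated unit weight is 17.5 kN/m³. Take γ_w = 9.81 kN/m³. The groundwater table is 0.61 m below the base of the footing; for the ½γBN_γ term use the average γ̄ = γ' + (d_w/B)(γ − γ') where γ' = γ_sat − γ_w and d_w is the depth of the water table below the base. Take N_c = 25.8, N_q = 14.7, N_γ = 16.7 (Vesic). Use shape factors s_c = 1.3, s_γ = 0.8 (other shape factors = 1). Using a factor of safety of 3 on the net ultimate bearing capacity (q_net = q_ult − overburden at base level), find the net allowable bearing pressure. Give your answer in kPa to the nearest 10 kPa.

Overburden at base level: q = 15.6 × 2.18 = 34.008 kPa.
The water table is 0.61 m below the base (< B = 1.8 m), so the ½γBN_γ term uses γ̄ = γ' + (d_w/B)(γ − γ') = 7.69 + (0.61/1.8)(15.6 − 7.69) = 10.371 kN/m³.
Cohesion term c·N_c·s_c = 5 × 25.8 × 1.3 = 167.7 kPa; surcharge term q·N_q = 34.008 × 14.7 = 499.92 kPa; self-weight term 0.5·γ·B·N_γ·s_γ = 0.5 × 10.371 × 1.8 × 16.7 × 0.8 = 124.7 kPa.
q_ult = 167.7 + 499.92 + 124.7 = 792.31 kPa.
q_net = 792.31 − 34.008 = 758.31 kPa.
q_all(net) = 758.31 / 3 = 252.77 kPa.

q_all(net) ≈ 250 kPa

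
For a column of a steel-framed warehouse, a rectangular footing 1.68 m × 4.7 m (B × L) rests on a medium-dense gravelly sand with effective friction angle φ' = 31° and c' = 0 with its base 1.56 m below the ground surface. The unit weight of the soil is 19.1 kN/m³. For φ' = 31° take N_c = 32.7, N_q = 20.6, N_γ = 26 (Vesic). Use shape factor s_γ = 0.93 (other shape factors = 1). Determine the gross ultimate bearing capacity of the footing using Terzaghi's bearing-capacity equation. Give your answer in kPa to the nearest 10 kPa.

q_ult ≈ 1000 kPa

q = γ·D_f = 19.1 × 1.56 = 29.796 kPa.
q·N_q = 29.796 × 20.6 = 613.8 kPa
0.5·γ·B·N_γ·s_γ = 0.5 × 19.1 × 1.68 × 26 × 0.93 = 387.94 kPa
q_ult = 613.8 + 387.94 = 1001.7 kPa.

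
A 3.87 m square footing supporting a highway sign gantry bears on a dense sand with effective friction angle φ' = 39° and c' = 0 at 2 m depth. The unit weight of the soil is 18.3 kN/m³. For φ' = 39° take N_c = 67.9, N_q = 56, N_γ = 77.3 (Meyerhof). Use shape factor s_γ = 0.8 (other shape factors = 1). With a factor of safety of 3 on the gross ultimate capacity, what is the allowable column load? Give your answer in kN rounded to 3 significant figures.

P_all ≈ 21200 kN

Effective surcharge at the founding depth q = γ·D_f = 18.3 × 2 = 36.6 kPa.
q_ult = q·N_q + 0.5·γ·B·N_γ·s_γ
     = 36.6 × 56 + 0.5 × 18.3 × 3.87 × 77.3 × 0.8
     = 2049.6 + 2189.8 = 4239.4 kPa.
Gross allowable pressure q_all = 4239.4 / 3 = 1413.1 kPa.
Footing area = 14.9769 m², so allowable column load = 1413.1 × 14.9769 = 21164 kN.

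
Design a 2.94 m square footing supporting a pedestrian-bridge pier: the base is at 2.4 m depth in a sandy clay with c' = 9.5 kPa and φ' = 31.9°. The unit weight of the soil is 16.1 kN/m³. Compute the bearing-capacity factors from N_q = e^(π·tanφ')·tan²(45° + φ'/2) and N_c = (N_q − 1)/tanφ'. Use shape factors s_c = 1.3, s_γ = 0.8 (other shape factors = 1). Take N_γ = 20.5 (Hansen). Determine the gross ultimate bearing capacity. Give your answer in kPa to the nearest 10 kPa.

tan31.9° = 0.6224, so N_q = e^(π×0.6224)·tan²(60.95°) = 7.067 × 3.241 = 22.91.
N_c = (22.91 − 1)/tan31.9° = 35.19.
Overburden at base level: q = 16.1 × 2.4 = 38.64 kPa.
Cohesion term c·N_c·s_c = 9.5 × 35.194 × 1.3 = 434.65 kPa; surcharge term q·N_q = 38.64 × 22.907 = 885.11 kPa; self-weight term 0.5·γ·B·N_γ·s_γ = 0.5 × 16.1 × 2.94 × 20.5 × 0.8 = 388.14 kPa.
q_ult = 434.65 + 885.11 + 388.14 = 1707.9 kPa.

q_ult ≈ 1710 kPa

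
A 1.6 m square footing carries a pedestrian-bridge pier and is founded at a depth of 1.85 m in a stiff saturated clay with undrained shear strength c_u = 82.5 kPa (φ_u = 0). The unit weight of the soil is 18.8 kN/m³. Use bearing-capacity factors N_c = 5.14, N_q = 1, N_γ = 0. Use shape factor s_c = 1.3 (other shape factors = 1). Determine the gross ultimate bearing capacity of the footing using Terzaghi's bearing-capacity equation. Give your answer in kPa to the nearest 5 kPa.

Overburden at base level: q = 18.8 × 1.85 = 34.78 kPa.
Cohesion term c·N_c·s_c = 82.5 × 5.14 × 1.3 = 551.26 kPa; surcharge term q·N_q = 34.78 × 1 = 34.78 kPa.
q_ult = 551.26 + 34.78 = 586.04 kPa.

q_ult ≈ 585 kPa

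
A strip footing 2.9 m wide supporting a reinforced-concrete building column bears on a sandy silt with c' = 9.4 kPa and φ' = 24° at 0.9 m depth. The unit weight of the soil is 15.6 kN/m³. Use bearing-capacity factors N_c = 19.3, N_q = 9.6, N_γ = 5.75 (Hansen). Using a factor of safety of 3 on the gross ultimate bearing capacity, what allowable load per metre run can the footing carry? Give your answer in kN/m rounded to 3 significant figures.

q = γ·D_f = 15.6 × 0.9 = 14.04 kPa.
c·N_c = 9.4 × 19.3 = 181.42 kPa
q·N_q = 14.04 × 9.6 = 134.78 kPa
0.5·γ·B·N_γ = 0.5 × 15.6 × 2.9 × 5.75 = 130.06 kPa
q_ult = 181.42 + 134.78 + 130.06 = 446.27 kPa.
Gross allowable pressure q_all = 446.27 / 3 = 148.76 kPa.
Allowable wall load = q_all × B = 148.76 × 2.9 = 431.39 kN per metre run.

≈ 431 kN/m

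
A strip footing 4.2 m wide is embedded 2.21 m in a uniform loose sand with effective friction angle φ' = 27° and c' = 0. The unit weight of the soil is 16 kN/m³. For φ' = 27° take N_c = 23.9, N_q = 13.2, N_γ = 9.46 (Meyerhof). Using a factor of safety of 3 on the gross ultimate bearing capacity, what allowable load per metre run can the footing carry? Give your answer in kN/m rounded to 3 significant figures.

≈ 1100 kN/m

Overburden at base level: q = 16 × 2.21 = 35.36 kPa.
Surcharge term q·N_q = 35.36 × 13.2 = 466.75 kPa; self-weight term 0.5·γ·B·N_γ = 0.5 × 16 × 4.2 × 9.46 = 317.86 kPa.
q_ult = 466.75 + 317.86 = 784.61 kPa.
Gross allowable pressure q_all = 784.61 / 3 = 261.54 kPa.
Allowable wall load = q_all × B = 261.54 × 4.2 = 1098.5 kN per metre run.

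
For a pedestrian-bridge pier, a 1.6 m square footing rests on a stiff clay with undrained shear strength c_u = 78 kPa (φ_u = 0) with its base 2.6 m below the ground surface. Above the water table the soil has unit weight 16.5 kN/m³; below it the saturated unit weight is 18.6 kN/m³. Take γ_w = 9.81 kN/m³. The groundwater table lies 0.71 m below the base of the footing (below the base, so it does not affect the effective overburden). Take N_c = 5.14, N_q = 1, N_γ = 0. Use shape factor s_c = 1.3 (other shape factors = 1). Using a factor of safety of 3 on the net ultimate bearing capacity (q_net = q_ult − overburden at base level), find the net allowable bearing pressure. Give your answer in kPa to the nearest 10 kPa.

Effective surcharge at the founding depth q = γ·D_f = 16.5 × 2.6 = 42.9 kPa.
q_ult = c·N_c·s_c + q·N_q
     = 78 × 5.14 × 1.3 + 42.9 × 1
     = 521.2 + 42.9 = 564.1 kPa.
q_net = 564.1 − 42.9 = 521.2 kPa.
q_all(net) = 521.2 / 3 = 173.73 kPa.

q_all(net) ≈ 170 kPa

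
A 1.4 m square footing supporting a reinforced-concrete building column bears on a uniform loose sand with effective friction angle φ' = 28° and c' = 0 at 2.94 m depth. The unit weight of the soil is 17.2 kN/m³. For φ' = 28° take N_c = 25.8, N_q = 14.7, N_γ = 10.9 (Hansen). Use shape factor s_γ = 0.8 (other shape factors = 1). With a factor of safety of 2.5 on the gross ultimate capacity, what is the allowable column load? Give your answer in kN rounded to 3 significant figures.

P_all ≈ 665 kN

q = γ·D_f = 17.2 × 2.94 = 50.568 kPa.
q·N_q = 50.568 × 14.7 = 743.35 kPa
0.5·γ·B·N_γ·s_γ = 0.5 × 17.2 × 1.4 × 10.9 × 0.8 = 104.99 kPa
q_ult = 743.35 + 104.99 = 848.34 kPa.
Gross allowable pressure q_all = 848.34 / 2.5 = 339.34 kPa.
Footing area = 1.96 m², so allowable column load = 339.34 × 1.96 = 665.1 kN.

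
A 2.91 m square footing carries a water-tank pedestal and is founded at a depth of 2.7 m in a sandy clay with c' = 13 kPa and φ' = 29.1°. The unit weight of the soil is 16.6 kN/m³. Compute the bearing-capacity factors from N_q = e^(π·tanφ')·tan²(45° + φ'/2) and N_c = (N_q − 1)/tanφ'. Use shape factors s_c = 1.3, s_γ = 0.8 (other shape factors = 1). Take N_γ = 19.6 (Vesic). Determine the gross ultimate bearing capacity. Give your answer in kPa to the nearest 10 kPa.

tan29.1° = 0.5566, so N_q = e^(π×0.5566)·tan²(59.55°) = 5.746 × 2.894 = 16.63.
N_c = (16.63 − 1)/tan29.1° = 28.08.
Overburden at base level: q = 16.6 × 2.7 = 44.82 kPa.
Cohesion term c·N_c·s_c = 13 × 28.078 × 1.3 = 474.52 kPa; surcharge term q·N_q = 44.82 × 16.628 = 745.27 kPa; self-weight term 0.5·γ·B·N_γ·s_γ = 0.5 × 16.6 × 2.91 × 19.6 × 0.8 = 378.72 kPa.
q_ult = 474.52 + 745.27 + 378.72 = 1598.5 kPa.

q_ult ≈ 1600 kPa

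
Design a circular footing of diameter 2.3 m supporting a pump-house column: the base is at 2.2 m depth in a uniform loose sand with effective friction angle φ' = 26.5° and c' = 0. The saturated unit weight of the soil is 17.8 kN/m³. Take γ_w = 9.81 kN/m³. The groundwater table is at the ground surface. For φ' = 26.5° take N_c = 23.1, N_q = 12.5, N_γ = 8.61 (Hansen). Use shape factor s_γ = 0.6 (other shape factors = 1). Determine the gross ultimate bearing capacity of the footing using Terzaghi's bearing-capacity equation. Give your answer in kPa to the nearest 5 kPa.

q_ult ≈ 265 kPa

With the water table at the surface the whole profile is submerged: γ' = 17.8 − 9.81 = 7.99 kN/m³, so q = γ'·D_f = 17.578 kPa; the same γ' applies in the ½γBN_γ term.
q_ult = q·N_q + 0.5·γ·B·N_γ·s_γ
     = 17.578 × 12.5 + 0.5 × 7.99 × 2.3 × 8.61 × 0.6
     = 219.73 + 47.468 = 267.19 kPa.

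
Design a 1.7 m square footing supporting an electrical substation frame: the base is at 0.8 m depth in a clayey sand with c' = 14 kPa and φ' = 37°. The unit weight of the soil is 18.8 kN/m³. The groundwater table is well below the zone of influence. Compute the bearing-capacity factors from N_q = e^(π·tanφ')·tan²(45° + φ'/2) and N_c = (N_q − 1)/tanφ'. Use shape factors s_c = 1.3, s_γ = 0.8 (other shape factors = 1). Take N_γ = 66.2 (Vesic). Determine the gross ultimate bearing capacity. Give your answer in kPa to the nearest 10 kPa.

tan37° = 0.7536, so N_q = e^(π×0.7536)·tan²(63.5°) = 10.669 × 4.023 = 42.92.
N_c = (42.92 − 1)/tan37° = 55.63.
q = γ·D_f = 18.8 × 0.8 = 15.04 kPa.
c·N_c·s_c = 14 × 55.63 × 1.3 = 1012.5 kPa
q·N_q = 15.04 × 42.92 = 645.52 kPa
0.5·γ·B·N_γ·s_γ = 0.5 × 18.8 × 1.7 × 66.2 × 0.8 = 846.3 kPa
q_ult = 1012.5 + 645.52 + 846.3 = 2504.3 kPa.

q_ult ≈ 2500 kPa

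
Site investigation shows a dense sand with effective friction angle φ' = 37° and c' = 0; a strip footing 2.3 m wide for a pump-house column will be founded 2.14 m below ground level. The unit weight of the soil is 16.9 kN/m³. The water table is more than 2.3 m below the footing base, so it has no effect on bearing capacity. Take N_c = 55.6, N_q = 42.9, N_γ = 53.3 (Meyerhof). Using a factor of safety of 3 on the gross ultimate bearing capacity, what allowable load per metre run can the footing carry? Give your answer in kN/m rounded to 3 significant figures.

Overburden at base level: q = 16.9 × 2.14 = 36.166 kPa.
Surcharge term q·N_q = 36.166 × 42.9 = 1551.5 kPa; self-weight term 0.5·γ·B·N_γ = 0.5 × 16.9 × 2.3 × 53.3 = 1035.9 kPa.
q_ult = 1551.5 + 1035.9 = 2587.4 kPa.
Gross allowable pressure q_all = 2587.4 / 3 = 862.47 kPa.
Allowable wall load = q_all × B = 862.47 × 2.3 = 1983.7 kN per metre run.

≈ 1980 kN/m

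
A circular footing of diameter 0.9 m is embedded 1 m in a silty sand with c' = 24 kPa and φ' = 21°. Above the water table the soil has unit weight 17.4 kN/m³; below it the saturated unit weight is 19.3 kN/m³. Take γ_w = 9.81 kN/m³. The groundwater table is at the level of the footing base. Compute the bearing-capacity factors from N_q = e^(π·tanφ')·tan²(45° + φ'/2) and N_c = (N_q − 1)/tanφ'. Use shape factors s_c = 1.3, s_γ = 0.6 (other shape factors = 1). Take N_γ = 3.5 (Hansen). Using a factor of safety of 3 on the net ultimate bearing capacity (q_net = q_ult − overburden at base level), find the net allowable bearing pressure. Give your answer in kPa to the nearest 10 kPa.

q_all(net) ≈ 200 kPa

N_q = e^(π·tan21°)·tan²(55.5°) = 7.07; N_c = (N_q − 1)/tanφ' = 15.81.
q = γ·D_f = 17.4 × 1 = 17.4 kPa.
For the ½γBN_γ term take γ' = 19.3 − 9.81 = 9.49 kN/m³ (soil below base is submerged).
c·N_c·s_c = 24 × 15.815 × 1.3 = 493.42 kPa
q·N_q = 17.4 × 7.0708 = 123.03 kPa
0.5·γ·B·N_γ·s_γ = 0.5 × 9.49 × 0.9 × 3.5 × 0.6 = 8.968 kPa
q_ult = 493.42 + 123.03 + 8.968 = 625.42 kPa.
q_net = 625.42 − 17.4 = 608.02 kPa.
q_all(net) = 608.02 / 3 = 202.67 kPa.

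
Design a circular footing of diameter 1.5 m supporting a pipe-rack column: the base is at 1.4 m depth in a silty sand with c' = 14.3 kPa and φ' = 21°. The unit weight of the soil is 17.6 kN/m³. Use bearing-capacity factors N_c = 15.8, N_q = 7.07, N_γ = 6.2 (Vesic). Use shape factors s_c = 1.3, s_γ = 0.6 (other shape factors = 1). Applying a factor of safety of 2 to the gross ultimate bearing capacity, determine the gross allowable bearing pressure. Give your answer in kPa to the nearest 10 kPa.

q = γ·D_f = 17.6 × 1.4 = 24.64 kPa.
c·N_c·s_c = 14.3 × 15.8 × 1.3 = 293.72 kPa
q·N_q = 24.64 × 7.07 = 174.2 kPa
0.5·γ·B·N_γ·s_γ = 0.5 × 17.6 × 1.5 × 6.2 × 0.6 = 49.104 kPa
q_ult = 293.72 + 174.2 + 49.104 = 517.03 kPa.
q_all = q_ult / FS = 517.03 / 2 = 258.52 kPa.

q_all ≈ 260 kPa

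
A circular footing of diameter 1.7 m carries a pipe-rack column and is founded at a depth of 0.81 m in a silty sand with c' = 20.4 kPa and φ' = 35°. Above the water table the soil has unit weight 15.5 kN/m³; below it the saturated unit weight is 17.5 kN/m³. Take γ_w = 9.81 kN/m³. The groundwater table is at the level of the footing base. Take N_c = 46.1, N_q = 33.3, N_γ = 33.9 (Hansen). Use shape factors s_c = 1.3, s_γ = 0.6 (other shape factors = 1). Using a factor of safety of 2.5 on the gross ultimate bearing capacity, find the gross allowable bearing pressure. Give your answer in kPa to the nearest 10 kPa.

q_all ≈ 710 kPa

Effective surcharge at the founding depth q = γ·D_f = 15.5 × 0.81 = 12.555 kPa.
The water table coincides with the base, so in the self-weight term γ → γ' = 7.69 kN/m³.
q_ult = c·N_c·s_c + q·N_q + 0.5·γ·B·N_γ·s_γ
     = 20.4 × 46.1 × 1.3 + 12.555 × 33.3 + 0.5 × 7.69 × 1.7 × 33.9 × 0.6
     = 1222.6 + 418.08 + 132.95 = 1773.6 kPa.
q_all = 1773.6 / 2.5 = 709.44 kPa.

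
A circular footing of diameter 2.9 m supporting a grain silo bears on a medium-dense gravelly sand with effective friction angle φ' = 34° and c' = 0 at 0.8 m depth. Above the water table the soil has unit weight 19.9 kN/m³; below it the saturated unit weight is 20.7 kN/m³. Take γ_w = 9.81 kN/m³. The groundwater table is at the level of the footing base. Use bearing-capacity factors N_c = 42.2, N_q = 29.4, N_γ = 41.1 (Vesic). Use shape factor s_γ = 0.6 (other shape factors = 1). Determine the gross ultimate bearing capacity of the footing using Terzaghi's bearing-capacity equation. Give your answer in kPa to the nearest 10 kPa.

q_ult ≈ 860 kPa

Effective surcharge at the founding depth q = γ·D_f = 19.9 × 0.8 = 15.92 kPa.
The water table coincides with the base, so in the self-weight term γ → γ' = 10.89 kN/m³.
q_ult = q·N_q + 0.5·γ·B·N_γ·s_γ
     = 15.92 × 29.4 + 0.5 × 10.89 × 2.9 × 41.1 × 0.6
     = 468.05 + 389.39 = 857.44 kPa.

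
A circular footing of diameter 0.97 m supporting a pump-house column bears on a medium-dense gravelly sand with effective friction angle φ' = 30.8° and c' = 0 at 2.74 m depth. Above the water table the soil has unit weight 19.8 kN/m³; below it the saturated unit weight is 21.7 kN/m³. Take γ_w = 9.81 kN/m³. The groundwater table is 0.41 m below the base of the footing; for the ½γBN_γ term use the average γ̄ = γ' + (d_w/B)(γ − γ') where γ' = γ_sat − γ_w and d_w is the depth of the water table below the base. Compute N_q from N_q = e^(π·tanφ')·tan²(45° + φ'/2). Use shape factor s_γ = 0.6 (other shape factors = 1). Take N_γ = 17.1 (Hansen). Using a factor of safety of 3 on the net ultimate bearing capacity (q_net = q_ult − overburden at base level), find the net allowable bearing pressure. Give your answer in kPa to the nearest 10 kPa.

N_q = e^(π·tan30.8°)·tan²(60.4°) = 20.16.
Overburden at base level: q = 19.8 × 2.74 = 54.252 kPa.
The water table is 0.41 m below the base (< B = 0.97 m), so the ½γBN_γ term uses γ̄ = γ' + (d_w/B)(γ − γ') = 11.89 + (0.41/0.97)(19.8 − 11.89) = 15.233 kN/m³.
Surcharge term q·N_q = 54.252 × 20.161 = 1093.8 kPa; self-weight term 0.5·γ·B·N_γ·s_γ = 0.5 × 15.233 × 0.97 × 17.1 × 0.6 = 75.803 kPa.
q_ult = 1093.8 + 75.803 = 1169.6 kPa.
q_net = 1169.6 − 54.252 = 1115.3 kPa.
q_all(net) = 1115.3 / 3 = 371.78 kPa.

q_all(net) ≈ 370 kPa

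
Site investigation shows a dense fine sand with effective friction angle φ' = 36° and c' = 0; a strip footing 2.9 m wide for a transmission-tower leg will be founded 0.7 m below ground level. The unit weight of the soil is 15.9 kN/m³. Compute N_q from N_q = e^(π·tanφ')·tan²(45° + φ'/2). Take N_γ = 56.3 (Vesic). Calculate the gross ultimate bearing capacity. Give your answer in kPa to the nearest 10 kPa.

q_ult ≈ 1720 kPa

tan36° = 0.7265, so N_q = e^(π×0.7265)·tan²(63°) = 9.801 × 3.852 = 37.75.
Effective surcharge at the founding depth q = γ·D_f = 15.9 × 0.7 = 11.13 kPa.
q_ult = q·N_q + 0.5·γ·B·N_γ
     = 11.13 × 37.752 + 0.5 × 15.9 × 2.9 × 56.3
     = 420.19 + 1298 = 1718.2 kPa.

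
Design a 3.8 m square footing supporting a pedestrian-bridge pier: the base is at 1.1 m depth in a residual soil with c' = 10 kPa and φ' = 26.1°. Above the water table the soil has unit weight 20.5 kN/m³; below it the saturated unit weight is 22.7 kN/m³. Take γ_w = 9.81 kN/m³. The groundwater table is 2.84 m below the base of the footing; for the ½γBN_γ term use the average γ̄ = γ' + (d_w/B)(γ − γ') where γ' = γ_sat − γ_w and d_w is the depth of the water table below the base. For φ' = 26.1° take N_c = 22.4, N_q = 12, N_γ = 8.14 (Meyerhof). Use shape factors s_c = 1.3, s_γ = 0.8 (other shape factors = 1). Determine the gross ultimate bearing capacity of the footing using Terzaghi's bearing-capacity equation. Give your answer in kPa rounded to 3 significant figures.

q = γ·D_f = 20.5 × 1.1 = 22.55 kPa.
γ' = 12.89 kN/m³; averaging over the depth B below the base, γ̄ = γ' + (d_w/B)(γ − γ') = 18.577 kN/m³.
c·N_c·s_c = 10 × 22.4 × 1.3 = 291.2 kPa
q·N_q = 22.55 × 12 = 270.6 kPa
0.5·γ·B·N_γ·s_γ = 0.5 × 18.577 × 3.8 × 8.14 × 0.8 = 229.86 kPa
q_ult = 291.2 + 270.6 + 229.86 = 791.66 kPa.

q_ult ≈ 792 kPa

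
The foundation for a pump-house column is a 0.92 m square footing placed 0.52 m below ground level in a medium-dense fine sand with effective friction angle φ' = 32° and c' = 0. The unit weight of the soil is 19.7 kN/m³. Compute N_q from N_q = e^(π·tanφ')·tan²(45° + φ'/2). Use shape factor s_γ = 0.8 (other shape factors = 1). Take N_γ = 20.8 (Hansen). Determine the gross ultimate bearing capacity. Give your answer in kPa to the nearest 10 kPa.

tan32° = 0.6249, so N_q = e^(π×0.6249)·tan²(61°) = 7.121 × 3.255 = 23.18.
Overburden at base level: q = 19.7 × 0.52 = 10.244 kPa.
Surcharge term q·N_q = 10.244 × 23.177 = 237.42 kPa; self-weight term 0.5·γ·B·N_γ·s_γ = 0.5 × 19.7 × 0.92 × 20.8 × 0.8 = 150.79 kPa.
q_ult = 237.42 + 150.79 = 388.21 kPa.

q_ult ≈ 390 kPa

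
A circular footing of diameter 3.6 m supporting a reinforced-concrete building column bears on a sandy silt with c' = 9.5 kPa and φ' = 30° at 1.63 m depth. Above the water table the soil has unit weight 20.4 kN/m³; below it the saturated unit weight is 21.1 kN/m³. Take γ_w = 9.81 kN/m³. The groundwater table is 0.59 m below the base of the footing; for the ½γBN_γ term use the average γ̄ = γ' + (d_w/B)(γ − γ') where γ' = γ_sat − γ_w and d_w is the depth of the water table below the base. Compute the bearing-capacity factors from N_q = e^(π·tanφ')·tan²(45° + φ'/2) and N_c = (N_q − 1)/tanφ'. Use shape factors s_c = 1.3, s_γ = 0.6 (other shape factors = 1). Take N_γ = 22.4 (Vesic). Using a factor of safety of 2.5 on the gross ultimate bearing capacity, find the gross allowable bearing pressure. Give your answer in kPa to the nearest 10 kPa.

q_all ≈ 520 kPa

N_q = e^(π·tan30°)·tan²(60°) = 18.4; N_c = (N_q − 1)/tanφ' = 30.14.
Overburden at base level: q = 20.4 × 1.63 = 33.252 kPa.
The water table is 0.59 m below the base (< B = 3.6 m), so the ½γBN_γ term uses γ̄ = γ' + (d_w/B)(γ − γ') = 11.29 + (0.59/3.6)(20.4 − 11.29) = 12.783 kN/m³.
Cohesion term c·N_c·s_c = 9.5 × 30.14 × 1.3 = 372.22 kPa; surcharge term q·N_q = 33.252 × 18.401 = 611.87 kPa; self-weight term 0.5·γ·B·N_γ·s_γ = 0.5 × 12.783 × 3.6 × 22.4 × 0.6 = 309.25 kPa.
q_ult = 372.22 + 611.87 + 309.25 = 1293.3 kPa.
q_all = 1293.3 / 2.5 = 517.34 kPa.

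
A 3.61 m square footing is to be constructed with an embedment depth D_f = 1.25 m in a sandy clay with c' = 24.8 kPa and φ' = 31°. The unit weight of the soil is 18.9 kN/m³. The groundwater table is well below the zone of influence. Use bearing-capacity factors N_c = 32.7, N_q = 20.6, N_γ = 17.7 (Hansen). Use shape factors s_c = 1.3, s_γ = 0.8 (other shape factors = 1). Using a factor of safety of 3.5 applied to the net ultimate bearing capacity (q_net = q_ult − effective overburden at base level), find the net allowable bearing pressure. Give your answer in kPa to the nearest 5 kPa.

q_all(net) ≈ 570 kPa

q = γ·D_f = 18.9 × 1.25 = 23.625 kPa.
c·N_c·s_c = 24.8 × 32.7 × 1.3 = 1054.2 kPa
q·N_q = 23.625 × 20.6 = 486.68 kPa
0.5·γ·B·N_γ·s_γ = 0.5 × 18.9 × 3.61 × 17.7 × 0.8 = 483.06 kPa
q_ult = 1054.2 + 486.68 + 483.06 = 2024 kPa.
Net ultimate: q_net = 2024 − 23.625 = 2000.4 kPa.
q_all(net) = 2000.4 / 3.5 = 571.53 kPa.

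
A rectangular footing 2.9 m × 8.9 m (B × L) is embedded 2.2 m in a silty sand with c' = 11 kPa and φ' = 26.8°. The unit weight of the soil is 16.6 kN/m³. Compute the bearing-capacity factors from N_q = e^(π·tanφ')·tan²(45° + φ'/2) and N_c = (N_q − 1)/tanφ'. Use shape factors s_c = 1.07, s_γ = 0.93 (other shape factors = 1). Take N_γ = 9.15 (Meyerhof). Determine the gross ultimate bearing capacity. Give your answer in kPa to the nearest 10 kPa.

q_ult ≈ 950 kPa

tan26.8° = 0.5051, so N_q = e^(π×0.5051)·tan²(58.4°) = 4.889 × 2.642 = 12.92.
N_c = (12.92 − 1)/tan26.8° = 23.59.
Overburden at base level: q = 16.6 × 2.2 = 36.52 kPa.
Cohesion term c·N_c·s_c = 11 × 23.591 × 1.07 = 277.67 kPa; surcharge term q·N_q = 36.52 × 12.917 = 471.72 kPa; self-weight term 0.5·γ·B·N_γ·s_γ = 0.5 × 16.6 × 2.9 × 9.15 × 0.93 = 204.82 kPa.
q_ult = 277.67 + 471.72 + 204.82 = 954.22 kPa.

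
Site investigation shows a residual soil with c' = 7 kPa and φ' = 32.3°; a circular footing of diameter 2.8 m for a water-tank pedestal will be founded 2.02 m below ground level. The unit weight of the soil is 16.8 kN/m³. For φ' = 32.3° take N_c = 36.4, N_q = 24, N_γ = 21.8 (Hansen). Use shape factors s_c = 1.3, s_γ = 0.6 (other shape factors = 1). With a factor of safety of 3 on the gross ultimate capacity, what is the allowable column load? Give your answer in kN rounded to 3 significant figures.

P_all ≈ 2980 kN

q = γ·D_f = 16.8 × 2.02 = 33.936 kPa.
c·N_c·s_c = 7 × 36.4 × 1.3 = 331.24 kPa
q·N_q = 33.936 × 24 = 814.46 kPa
0.5·γ·B·N_γ·s_γ = 0.5 × 16.8 × 2.8 × 21.8 × 0.6 = 307.64 kPa
q_ult = 331.24 + 814.46 + 307.64 = 1453.3 kPa.
Gross allowable pressure q_all = 1453.3 / 3 = 484.45 kPa.
Footing area = 6.1575 m², so allowable column load = 484.45 × 6.1575 = 2983 kN.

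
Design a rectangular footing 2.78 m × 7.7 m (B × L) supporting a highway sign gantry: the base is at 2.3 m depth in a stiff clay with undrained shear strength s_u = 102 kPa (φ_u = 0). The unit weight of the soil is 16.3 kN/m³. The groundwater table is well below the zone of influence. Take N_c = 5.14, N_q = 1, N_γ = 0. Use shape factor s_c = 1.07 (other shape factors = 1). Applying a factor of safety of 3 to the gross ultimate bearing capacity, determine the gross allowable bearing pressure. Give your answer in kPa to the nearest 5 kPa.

q_all ≈ 200 kPa

q = γ·D_f = 16.3 × 2.3 = 37.49 kPa.
c·N_c·s_c = 102 × 5.14 × 1.07 = 560.98 kPa
q·N_q = 37.49 × 1 = 37.49 kPa
q_ult = 560.98 + 37.49 = 598.47 kPa.
q_all = q_ult / FS = 598.47 / 3 = 199.49 kPa.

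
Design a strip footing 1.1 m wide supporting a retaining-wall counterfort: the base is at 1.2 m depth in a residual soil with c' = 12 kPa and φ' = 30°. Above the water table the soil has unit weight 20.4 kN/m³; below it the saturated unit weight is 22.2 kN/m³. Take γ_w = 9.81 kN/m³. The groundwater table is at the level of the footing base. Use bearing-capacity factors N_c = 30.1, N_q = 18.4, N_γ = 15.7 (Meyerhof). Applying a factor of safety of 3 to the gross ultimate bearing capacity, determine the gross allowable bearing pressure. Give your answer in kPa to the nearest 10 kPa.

q_all ≈ 310 kPa

Effective surcharge at the founding depth q = γ·D_f = 20.4 × 1.2 = 24.48 kPa.
The water table coincides with the base, so in the self-weight term γ → γ' = 12.39 kN/m³.
q_ult = c·N_c + q·N_q + 0.5·γ·B·N_γ
     = 12 × 30.1 + 24.48 × 18.4 + 0.5 × 12.39 × 1.1 × 15.7
     = 361.2 + 450.43 + 106.99 = 918.62 kPa.
q_all = q_ult / FS = 918.62 / 3 = 306.21 kPa.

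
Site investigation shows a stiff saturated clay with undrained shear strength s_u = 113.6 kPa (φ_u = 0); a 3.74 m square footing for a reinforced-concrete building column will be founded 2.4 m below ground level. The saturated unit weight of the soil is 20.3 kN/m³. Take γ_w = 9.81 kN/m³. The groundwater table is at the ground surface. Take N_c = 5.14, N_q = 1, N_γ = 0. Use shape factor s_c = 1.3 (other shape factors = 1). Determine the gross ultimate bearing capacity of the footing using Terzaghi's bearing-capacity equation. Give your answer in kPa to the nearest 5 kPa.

q_ult ≈ 785 kPa

γ' = 20.3 − 9.81 = 10.49 kN/m³ (submerged throughout). q = 10.49 × 2.4 = 25.176 kPa.
c·N_c·s_c = 113.6 × 5.14 × 1.3 = 759.08 kPa
q·N_q = 25.176 × 1 = 25.176 kPa
q_ult = 759.08 + 25.176 = 784.25 kPa.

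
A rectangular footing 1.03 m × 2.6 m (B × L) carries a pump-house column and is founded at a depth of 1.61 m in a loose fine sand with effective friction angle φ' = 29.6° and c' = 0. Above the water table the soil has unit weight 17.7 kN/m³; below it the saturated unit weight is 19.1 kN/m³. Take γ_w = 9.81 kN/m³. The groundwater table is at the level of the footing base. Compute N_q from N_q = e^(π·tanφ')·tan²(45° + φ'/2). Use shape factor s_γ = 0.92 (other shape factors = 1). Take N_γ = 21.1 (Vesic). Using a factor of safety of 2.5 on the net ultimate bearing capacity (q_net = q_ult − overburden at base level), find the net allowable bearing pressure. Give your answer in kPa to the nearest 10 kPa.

q_all(net) ≈ 230 kPa

N_q = e^(π·tan29.6°)·tan²(59.8°) = 17.59.
Overburden at base level: q = 17.7 × 1.61 = 28.497 kPa.
Below the base the soil is submerged, so the ½γBN_γ term uses γ' = 19.1 − 9.81 = 9.29 kN/m³.
Surcharge term q·N_q = 28.497 × 17.588 = 501.19 kPa; self-weight term 0.5·γ·B·N_γ·s_γ = 0.5 × 9.29 × 1.03 × 21.1 × 0.92 = 92.874 kPa.
q_ult = 501.19 + 92.874 = 594.07 kPa.
q_net = 594.07 − 28.497 = 565.57 kPa.
q_all(net) = 565.57 / 2.5 = 226.23 kPa.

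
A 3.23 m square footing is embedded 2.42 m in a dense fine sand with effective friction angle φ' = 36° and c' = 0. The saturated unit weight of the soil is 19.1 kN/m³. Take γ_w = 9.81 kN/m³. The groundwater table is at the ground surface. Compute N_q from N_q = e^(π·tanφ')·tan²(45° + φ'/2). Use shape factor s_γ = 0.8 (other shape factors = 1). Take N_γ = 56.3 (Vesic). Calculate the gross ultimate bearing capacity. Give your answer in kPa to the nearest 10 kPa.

tan36° = 0.7265, so N_q = e^(π×0.7265)·tan²(63°) = 9.801 × 3.852 = 37.75.
With the water table at the surface the whole profile is submerged: γ' = 19.1 − 9.81 = 9.29 kN/m³, so q = γ'·D_f = 22.482 kPa; the same γ' applies in the ½γBN_γ term.
q_ult = q·N_q + 0.5·γ·B·N_γ·s_γ
     = 22.482 × 37.752 + 0.5 × 9.29 × 3.23 × 56.3 × 0.8
     = 848.74 + 675.75 = 1524.5 kPa.

q_ult ≈ 1520 kPa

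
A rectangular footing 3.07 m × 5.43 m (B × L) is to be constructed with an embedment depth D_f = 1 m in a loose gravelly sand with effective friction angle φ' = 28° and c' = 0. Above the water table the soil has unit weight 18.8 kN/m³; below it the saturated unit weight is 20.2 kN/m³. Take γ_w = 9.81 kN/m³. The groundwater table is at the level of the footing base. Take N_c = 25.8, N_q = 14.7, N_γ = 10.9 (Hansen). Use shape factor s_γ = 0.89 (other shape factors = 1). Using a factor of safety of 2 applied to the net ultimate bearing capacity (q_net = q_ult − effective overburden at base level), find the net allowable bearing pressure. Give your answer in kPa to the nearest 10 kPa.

q = γ·D_f = 18.8 × 1 = 18.8 kPa.
For the ½γBN_γ term take γ' = 20.2 − 9.81 = 10.39 kN/m³ (soil below base is submerged).
q·N_q = 18.8 × 14.7 = 276.36 kPa
0.5·γ·B·N_γ·s_γ = 0.5 × 10.39 × 3.07 × 10.9 × 0.89 = 154.72 kPa
q_ult = 276.36 + 154.72 = 431.08 kPa.
Net ultimate: q_net = 431.08 − 18.8 = 412.28 kPa.
q_all(net) = 412.28 / 2 = 206.14 kPa.

q_all(net) ≈ 210 kPa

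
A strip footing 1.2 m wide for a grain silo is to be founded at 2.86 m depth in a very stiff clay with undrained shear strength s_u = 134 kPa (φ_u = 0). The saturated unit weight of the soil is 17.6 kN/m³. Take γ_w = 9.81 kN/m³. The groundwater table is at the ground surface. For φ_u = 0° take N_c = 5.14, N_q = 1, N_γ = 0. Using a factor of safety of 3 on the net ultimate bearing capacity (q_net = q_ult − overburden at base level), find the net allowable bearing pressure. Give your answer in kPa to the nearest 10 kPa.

q_all(net) ≈ 230 kPa

γ' = 17.6 − 9.81 = 7.79 kN/m³ (submerged throughout). q = 7.79 × 2.86 = 22.279 kPa.
c·N_c = 134 × 5.14 = 688.76 kPa
q·N_q = 22.279 × 1 = 22.279 kPa
q_ult = 688.76 + 22.279 = 711.04 kPa.
q_net = 711.04 − 22.279 = 688.76 kPa.
q_all(net) = 688.76 / 3 = 229.59 kPa.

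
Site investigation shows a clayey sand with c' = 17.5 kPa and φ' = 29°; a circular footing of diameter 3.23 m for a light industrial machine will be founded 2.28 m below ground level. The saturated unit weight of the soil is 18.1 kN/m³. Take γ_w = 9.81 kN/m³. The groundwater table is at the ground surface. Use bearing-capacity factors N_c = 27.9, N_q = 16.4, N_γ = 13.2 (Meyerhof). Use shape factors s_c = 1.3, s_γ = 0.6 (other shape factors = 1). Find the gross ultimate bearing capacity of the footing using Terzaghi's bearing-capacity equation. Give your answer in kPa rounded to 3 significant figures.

With the water table at the surface the whole profile is submerged: γ' = 18.1 − 9.81 = 8.29 kN/m³, so q = γ'·D_f = 18.901 kPa; the same γ' applies in the ½γBN_γ term.
q_ult = c·N_c·s_c + q·N_q + 0.5·γ·B·N_γ·s_γ
     = 17.5 × 27.9 × 1.3 + 18.901 × 16.4 + 0.5 × 8.29 × 3.23 × 13.2 × 0.6
     = 634.73 + 309.98 + 106.04 = 1050.7 kPa.

q_ult ≈ 1050 kPa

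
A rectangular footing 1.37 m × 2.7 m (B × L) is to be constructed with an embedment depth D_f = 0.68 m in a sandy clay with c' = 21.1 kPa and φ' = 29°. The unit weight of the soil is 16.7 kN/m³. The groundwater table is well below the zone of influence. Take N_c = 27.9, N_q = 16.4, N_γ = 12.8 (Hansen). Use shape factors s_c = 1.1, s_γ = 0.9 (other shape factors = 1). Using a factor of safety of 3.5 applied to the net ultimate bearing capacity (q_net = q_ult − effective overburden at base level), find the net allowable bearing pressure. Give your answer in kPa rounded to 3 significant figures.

q_all(net) ≈ 273 kPa

Effective surcharge at the founding depth q = γ·D_f = 16.7 × 0.68 = 11.356 kPa.
q_ult = c·N_c·s_c + q·N_q + 0.5·γ·B·N_γ·s_γ
     = 21.1 × 27.9 × 1.1 + 11.356 × 16.4 + 0.5 × 16.7 × 1.37 × 12.8 × 0.9
     = 647.56 + 186.24 + 131.78 = 965.58 kPa.
Net ultimate: q_net = 965.58 − 11.356 = 954.22 kPa.
q_all(net) = 954.22 / 3.5 = 272.64 kPa.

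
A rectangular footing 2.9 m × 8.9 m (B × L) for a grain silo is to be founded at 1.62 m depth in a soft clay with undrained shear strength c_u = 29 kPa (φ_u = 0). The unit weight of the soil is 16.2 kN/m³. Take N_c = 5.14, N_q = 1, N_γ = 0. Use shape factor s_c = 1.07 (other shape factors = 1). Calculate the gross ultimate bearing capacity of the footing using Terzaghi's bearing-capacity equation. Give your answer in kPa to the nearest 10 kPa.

Overburden at base level: q = 16.2 × 1.62 = 26.244 kPa.
Cohesion term c·N_c·s_c = 29 × 5.14 × 1.07 = 159.49 kPa; surcharge term q·N_q = 26.244 × 1 = 26.244 kPa.
q_ult = 159.49 + 26.244 = 185.74 kPa.

q_ult ≈ 190 kPa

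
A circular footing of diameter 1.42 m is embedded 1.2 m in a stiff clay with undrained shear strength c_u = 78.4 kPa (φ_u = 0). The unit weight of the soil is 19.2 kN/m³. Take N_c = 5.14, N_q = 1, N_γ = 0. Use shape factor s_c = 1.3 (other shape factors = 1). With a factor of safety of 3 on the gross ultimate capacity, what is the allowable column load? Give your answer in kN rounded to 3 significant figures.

Overburden at base level: q = 19.2 × 1.2 = 23.04 kPa.
Cohesion term c·N_c·s_c = 78.4 × 5.14 × 1.3 = 523.87 kPa; surcharge term q·N_q = 23.04 × 1 = 23.04 kPa.
q_ult = 523.87 + 23.04 = 546.91 kPa.
Gross allowable pressure q_all = 546.91 / 3 = 182.3 kPa.
Footing area = 1.5837 m², so allowable column load = 182.3 × 1.5837 = 288.71 kN.

P_all ≈ 289 kN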